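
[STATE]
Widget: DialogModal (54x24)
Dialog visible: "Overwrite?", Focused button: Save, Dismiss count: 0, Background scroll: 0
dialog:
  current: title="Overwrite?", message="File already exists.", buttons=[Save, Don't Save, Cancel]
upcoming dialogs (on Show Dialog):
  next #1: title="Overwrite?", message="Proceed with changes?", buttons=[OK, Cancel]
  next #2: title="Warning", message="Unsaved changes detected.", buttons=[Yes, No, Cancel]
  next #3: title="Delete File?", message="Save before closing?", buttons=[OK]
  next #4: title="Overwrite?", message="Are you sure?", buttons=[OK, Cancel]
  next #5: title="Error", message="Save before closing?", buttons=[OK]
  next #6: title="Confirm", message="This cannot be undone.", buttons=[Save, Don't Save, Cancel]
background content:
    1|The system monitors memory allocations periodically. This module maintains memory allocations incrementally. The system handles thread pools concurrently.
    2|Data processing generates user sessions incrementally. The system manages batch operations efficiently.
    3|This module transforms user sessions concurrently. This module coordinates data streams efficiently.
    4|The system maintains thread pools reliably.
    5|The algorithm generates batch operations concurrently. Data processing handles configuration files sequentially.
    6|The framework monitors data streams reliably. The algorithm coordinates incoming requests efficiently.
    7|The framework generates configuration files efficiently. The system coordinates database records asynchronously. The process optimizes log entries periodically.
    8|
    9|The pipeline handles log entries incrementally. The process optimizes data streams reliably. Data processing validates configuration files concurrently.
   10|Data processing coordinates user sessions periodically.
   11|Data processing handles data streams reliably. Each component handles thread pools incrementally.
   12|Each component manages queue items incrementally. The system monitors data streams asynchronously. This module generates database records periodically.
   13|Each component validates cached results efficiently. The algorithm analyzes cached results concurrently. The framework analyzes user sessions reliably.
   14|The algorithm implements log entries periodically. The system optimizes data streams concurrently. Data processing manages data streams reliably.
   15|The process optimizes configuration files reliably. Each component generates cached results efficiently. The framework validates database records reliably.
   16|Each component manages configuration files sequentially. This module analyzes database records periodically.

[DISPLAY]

The system monitors memory allocations periodically. T
Data processing generates user sessions incrementally.
This module transforms user sessions concurrently. Thi
The system maintains thread pools reliably.           
The algorithm generates batch operations concurrently.
The framework monitors data streams reliably. The algo
The framework generates configuration files efficientl
                                                      
The pipeline handles log entries incrementally. The pr
Data proces┌──────────────────────────────┐eriodically
Data proces│          Overwrite?          │ly. Each co
Each compon│     File already exists.     │tally. The 
Each compon│ [Save]  Don't Save   Cancel  │iciently. T
The algorit└──────────────────────────────┘ically. The
The process optimizes configuration files reliably. Ea
Each component manages configuration files sequentiall
                                                      
                                                      
                                                      
                                                      
                                                      
                                                      
                                                      
                                                      


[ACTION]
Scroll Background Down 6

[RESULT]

The framework generates configuration files efficientl
                                                      
The pipeline handles log entries incrementally. The pr
Data processing coordinates user sessions periodically
Data processing handles data streams reliably. Each co
Each component manages queue items incrementally. The 
Each component validates cached results efficiently. T
The algorithm implements log entries periodically. The
The process optimizes configuration files reliably. Ea
Each compon┌──────────────────────────────┐sequentiall
           │          Overwrite?          │           
           │     File already exists.     │           
           │ [Save]  Don't Save   Cancel  │           
           └──────────────────────────────┘           
                                                      
                                                      
                                                      
                                                      
                                                      
                                                      
                                                      
                                                      
                                                      
                                                      


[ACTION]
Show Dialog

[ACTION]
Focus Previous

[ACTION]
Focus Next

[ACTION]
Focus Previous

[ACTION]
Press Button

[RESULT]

The framework generates configuration files efficientl
                                                      
The pipeline handles log entries incrementally. The pr
Data processing coordinates user sessions periodically
Data processing handles data streams reliably. Each co
Each component manages queue items incrementally. The 
Each component validates cached results efficiently. T
The algorithm implements log entries periodically. The
The process optimizes configuration files reliably. Ea
Each component manages configuration files sequentiall
                                                      
                                                      
                                                      
                                                      
                                                      
                                                      
                                                      
                                                      
                                                      
                                                      
                                                      
                                                      
                                                      
                                                      


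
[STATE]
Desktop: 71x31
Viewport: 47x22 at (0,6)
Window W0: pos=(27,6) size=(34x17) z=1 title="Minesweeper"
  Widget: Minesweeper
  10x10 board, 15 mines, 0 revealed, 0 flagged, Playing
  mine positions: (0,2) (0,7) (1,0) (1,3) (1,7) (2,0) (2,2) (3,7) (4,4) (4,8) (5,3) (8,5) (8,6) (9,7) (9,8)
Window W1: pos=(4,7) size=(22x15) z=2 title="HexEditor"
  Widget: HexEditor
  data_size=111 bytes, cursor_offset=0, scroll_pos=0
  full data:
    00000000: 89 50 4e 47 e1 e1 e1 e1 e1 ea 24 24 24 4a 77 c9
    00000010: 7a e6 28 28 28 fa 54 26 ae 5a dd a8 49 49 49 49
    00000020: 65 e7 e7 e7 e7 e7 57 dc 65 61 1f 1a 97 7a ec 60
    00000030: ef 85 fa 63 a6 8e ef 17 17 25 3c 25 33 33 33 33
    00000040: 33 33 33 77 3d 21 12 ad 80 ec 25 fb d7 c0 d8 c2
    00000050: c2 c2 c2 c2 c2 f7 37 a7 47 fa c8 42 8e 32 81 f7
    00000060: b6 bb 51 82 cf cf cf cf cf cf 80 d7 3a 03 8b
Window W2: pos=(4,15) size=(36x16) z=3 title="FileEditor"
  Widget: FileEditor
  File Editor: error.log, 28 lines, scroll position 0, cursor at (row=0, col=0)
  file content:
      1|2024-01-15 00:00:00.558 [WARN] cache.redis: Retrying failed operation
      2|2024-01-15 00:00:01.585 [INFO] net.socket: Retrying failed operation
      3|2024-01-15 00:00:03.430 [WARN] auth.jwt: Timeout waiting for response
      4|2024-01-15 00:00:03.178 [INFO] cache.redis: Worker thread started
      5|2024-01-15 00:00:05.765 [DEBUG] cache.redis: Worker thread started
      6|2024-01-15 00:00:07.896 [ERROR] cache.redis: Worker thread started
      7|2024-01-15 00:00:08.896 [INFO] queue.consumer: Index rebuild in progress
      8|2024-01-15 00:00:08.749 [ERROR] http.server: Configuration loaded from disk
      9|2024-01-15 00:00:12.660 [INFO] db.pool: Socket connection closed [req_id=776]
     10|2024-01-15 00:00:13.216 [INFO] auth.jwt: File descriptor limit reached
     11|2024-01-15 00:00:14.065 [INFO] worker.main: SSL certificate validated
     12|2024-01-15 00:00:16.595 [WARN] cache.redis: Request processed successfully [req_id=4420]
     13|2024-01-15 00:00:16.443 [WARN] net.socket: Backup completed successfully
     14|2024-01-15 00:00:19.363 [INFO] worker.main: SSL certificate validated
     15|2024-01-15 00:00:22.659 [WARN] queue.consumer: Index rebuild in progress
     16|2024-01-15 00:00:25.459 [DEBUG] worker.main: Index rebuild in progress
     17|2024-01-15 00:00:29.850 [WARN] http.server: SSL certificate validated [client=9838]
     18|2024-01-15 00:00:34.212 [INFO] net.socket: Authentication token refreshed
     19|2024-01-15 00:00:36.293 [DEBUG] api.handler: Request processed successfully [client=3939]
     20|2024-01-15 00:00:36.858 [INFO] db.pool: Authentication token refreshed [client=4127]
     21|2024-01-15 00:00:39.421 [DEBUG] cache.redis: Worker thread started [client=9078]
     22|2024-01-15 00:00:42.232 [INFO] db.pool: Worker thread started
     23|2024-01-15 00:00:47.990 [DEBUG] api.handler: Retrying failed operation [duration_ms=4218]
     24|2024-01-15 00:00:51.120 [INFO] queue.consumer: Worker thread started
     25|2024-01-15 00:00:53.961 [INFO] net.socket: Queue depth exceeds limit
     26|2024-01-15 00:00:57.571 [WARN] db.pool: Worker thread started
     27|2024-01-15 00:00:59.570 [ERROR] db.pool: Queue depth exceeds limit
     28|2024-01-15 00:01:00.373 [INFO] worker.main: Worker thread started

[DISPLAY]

                           ┏━━━━━━━━━━━━━━━━━━━
    ┏━━━━━━━━━━━━━━━━━━━━┓ ┃ Minesweeper       
    ┃ HexEditor          ┃ ┠───────────────────
    ┠────────────────────┨ ┃■■■■■■■■■■         
    ┃00000000  89 50 4e 4┃ ┃■■■■■■■■■■         
    ┃00000010  7a e6 28 2┃ ┃■■■■■■■■■■         
    ┃00000020  65 e7 e7 e┃ ┃■■■■■■■■■■         
    ┃00000030  ef 85 fa 6┃ ┃■■■■■■■■■■         
    ┃00000040  33 33 33 7┃ ┃■■■■■■■■■■         
    ┏━━━━━━━━━━━━━━━━━━━━━━━━━━━━━━━━━━┓       
    ┃ FileEditor                       ┃       
    ┠──────────────────────────────────┨       
    ┃█024-01-15 00:00:00.558 [WARN] ca▲┃       
    ┃2024-01-15 00:00:01.585 [INFO] ne█┃       
    ┃2024-01-15 00:00:03.430 [WARN] au░┃       
    ┃2024-01-15 00:00:03.178 [INFO] ca░┃       
    ┃2024-01-15 00:00:05.765 [DEBUG] c░┃━━━━━━━
    ┃2024-01-15 00:00:07.896 [ERROR] c░┃       
    ┃2024-01-15 00:00:08.896 [INFO] qu░┃       
    ┃2024-01-15 00:00:08.749 [ERROR] h░┃       
    ┃2024-01-15 00:00:12.660 [INFO] db░┃       
    ┃2024-01-15 00:00:13.216 [INFO] au░┃       


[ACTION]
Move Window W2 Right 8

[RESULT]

                           ┏━━━━━━━━━━━━━━━━━━━
    ┏━━━━━━━━━━━━━━━━━━━━┓ ┃ Minesweeper       
    ┃ HexEditor          ┃ ┠───────────────────
    ┠────────────────────┨ ┃■■■■■■■■■■         
    ┃00000000  89 50 4e 4┃ ┃■■■■■■■■■■         
    ┃00000010  7a e6 28 2┃ ┃■■■■■■■■■■         
    ┃00000020  65 e7 e7 e┃ ┃■■■■■■■■■■         
    ┃00000030  ef 85 fa 6┃ ┃■■■■■■■■■■         
    ┃00000040  33 33 33 7┃ ┃■■■■■■■■■■         
    ┃0000005┏━━━━━━━━━━━━━━━━━━━━━━━━━━━━━━━━━━
    ┃0000006┃ FileEditor                       
    ┃       ┠──────────────────────────────────
    ┃       ┃█024-01-15 00:00:00.558 [WARN] ca▲
    ┃       ┃2024-01-15 00:00:01.585 [INFO] ne█
    ┃       ┃2024-01-15 00:00:03.430 [WARN] au░
    ┗━━━━━━━┃2024-01-15 00:00:03.178 [INFO] ca░
            ┃2024-01-15 00:00:05.765 [DEBUG] c░
            ┃2024-01-15 00:00:07.896 [ERROR] c░
            ┃2024-01-15 00:00:08.896 [INFO] qu░
            ┃2024-01-15 00:00:08.749 [ERROR] h░
            ┃2024-01-15 00:00:12.660 [INFO] db░
            ┃2024-01-15 00:00:13.216 [INFO] au░


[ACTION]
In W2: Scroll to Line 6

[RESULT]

                           ┏━━━━━━━━━━━━━━━━━━━
    ┏━━━━━━━━━━━━━━━━━━━━┓ ┃ Minesweeper       
    ┃ HexEditor          ┃ ┠───────────────────
    ┠────────────────────┨ ┃■■■■■■■■■■         
    ┃00000000  89 50 4e 4┃ ┃■■■■■■■■■■         
    ┃00000010  7a e6 28 2┃ ┃■■■■■■■■■■         
    ┃00000020  65 e7 e7 e┃ ┃■■■■■■■■■■         
    ┃00000030  ef 85 fa 6┃ ┃■■■■■■■■■■         
    ┃00000040  33 33 33 7┃ ┃■■■■■■■■■■         
    ┃0000005┏━━━━━━━━━━━━━━━━━━━━━━━━━━━━━━━━━━
    ┃0000006┃ FileEditor                       
    ┃       ┠──────────────────────────────────
    ┃       ┃2024-01-15 00:00:07.896 [ERROR] c▲
    ┃       ┃2024-01-15 00:00:08.896 [INFO] qu░
    ┃       ┃2024-01-15 00:00:08.749 [ERROR] h░
    ┗━━━━━━━┃2024-01-15 00:00:12.660 [INFO] db░
            ┃2024-01-15 00:00:13.216 [INFO] au█
            ┃2024-01-15 00:00:14.065 [INFO] wo░
            ┃2024-01-15 00:00:16.595 [WARN] ca░
            ┃2024-01-15 00:00:16.443 [WARN] ne░
            ┃2024-01-15 00:00:19.363 [INFO] wo░
            ┃2024-01-15 00:00:22.659 [WARN] qu░


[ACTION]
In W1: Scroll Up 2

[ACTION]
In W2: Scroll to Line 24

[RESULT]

                           ┏━━━━━━━━━━━━━━━━━━━
    ┏━━━━━━━━━━━━━━━━━━━━┓ ┃ Minesweeper       
    ┃ HexEditor          ┃ ┠───────────────────
    ┠────────────────────┨ ┃■■■■■■■■■■         
    ┃00000000  89 50 4e 4┃ ┃■■■■■■■■■■         
    ┃00000010  7a e6 28 2┃ ┃■■■■■■■■■■         
    ┃00000020  65 e7 e7 e┃ ┃■■■■■■■■■■         
    ┃00000030  ef 85 fa 6┃ ┃■■■■■■■■■■         
    ┃00000040  33 33 33 7┃ ┃■■■■■■■■■■         
    ┃0000005┏━━━━━━━━━━━━━━━━━━━━━━━━━━━━━━━━━━
    ┃0000006┃ FileEditor                       
    ┃       ┠──────────────────────────────────
    ┃       ┃2024-01-15 00:00:29.850 [WARN] ht▲
    ┃       ┃2024-01-15 00:00:34.212 [INFO] ne░
    ┃       ┃2024-01-15 00:00:36.293 [DEBUG] a░
    ┗━━━━━━━┃2024-01-15 00:00:36.858 [INFO] db░
            ┃2024-01-15 00:00:39.421 [DEBUG] c░
            ┃2024-01-15 00:00:42.232 [INFO] db░
            ┃2024-01-15 00:00:47.990 [DEBUG] a░
            ┃2024-01-15 00:00:51.120 [INFO] qu░
            ┃2024-01-15 00:00:53.961 [INFO] ne░
            ┃2024-01-15 00:00:57.571 [WARN] db░


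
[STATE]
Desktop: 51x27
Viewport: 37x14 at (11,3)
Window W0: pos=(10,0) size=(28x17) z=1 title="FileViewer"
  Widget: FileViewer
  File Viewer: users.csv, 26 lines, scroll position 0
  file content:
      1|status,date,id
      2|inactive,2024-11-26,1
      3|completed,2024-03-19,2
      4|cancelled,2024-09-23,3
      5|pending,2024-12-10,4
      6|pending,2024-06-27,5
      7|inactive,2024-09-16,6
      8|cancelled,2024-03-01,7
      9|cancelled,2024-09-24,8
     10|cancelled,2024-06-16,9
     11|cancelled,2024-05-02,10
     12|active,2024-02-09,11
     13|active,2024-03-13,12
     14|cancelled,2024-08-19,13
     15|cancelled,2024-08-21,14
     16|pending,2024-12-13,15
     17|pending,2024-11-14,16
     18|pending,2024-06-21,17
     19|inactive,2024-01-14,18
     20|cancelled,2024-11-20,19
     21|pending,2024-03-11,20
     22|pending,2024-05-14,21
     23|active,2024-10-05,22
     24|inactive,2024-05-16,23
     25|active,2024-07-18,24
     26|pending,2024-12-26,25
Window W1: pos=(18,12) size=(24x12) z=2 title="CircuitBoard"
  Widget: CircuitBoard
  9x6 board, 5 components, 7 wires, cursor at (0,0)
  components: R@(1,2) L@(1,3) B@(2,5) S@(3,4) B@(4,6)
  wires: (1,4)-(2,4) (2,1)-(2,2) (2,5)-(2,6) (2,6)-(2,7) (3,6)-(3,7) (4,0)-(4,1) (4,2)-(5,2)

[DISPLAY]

status,date,id           ▲┃          
inactive,2024-11-26,1    █┃          
completed,2024-03-19,2   ░┃          
cancelled,2024-09-23,3   ░┃          
pending,2024-12-10,4     ░┃          
pending,2024-06-27,5     ░┃          
inactive,2024-09-16,6    ░┃          
cancelled,2024-03-01,7   ░┃          
cancelled,2024-09-24,8   ░┃          
cancell┏━━━━━━━━━━━━━━━━━━━━━━┓      
cancell┃ CircuitBoard         ┃      
active,┠──────────────────────┨      
active,┃   0 1 2 3 4 5 6 7 8  ┃      
━━━━━━━┃0  [.]                ┃      


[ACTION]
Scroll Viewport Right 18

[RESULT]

tus,date,id           ▲┃             
ctive,2024-11-26,1    █┃             
pleted,2024-03-19,2   ░┃             
celled,2024-09-23,3   ░┃             
ding,2024-12-10,4     ░┃             
ding,2024-06-27,5     ░┃             
ctive,2024-09-16,6    ░┃             
celled,2024-03-01,7   ░┃             
celled,2024-09-24,8   ░┃             
cell┏━━━━━━━━━━━━━━━━━━━━━━┓         
cell┃ CircuitBoard         ┃         
ive,┠──────────────────────┨         
ive,┃   0 1 2 3 4 5 6 7 8  ┃         
━━━━┃0  [.]                ┃         


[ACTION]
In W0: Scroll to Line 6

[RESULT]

ding,2024-06-27,5     ▲┃             
ctive,2024-09-16,6    ░┃             
celled,2024-03-01,7   ░┃             
celled,2024-09-24,8   ░┃             
celled,2024-06-16,9   ░┃             
celled,2024-05-02,10  █┃             
ive,2024-02-09,11     ░┃             
ive,2024-03-13,12     ░┃             
celled,2024-08-19,13  ░┃             
cell┏━━━━━━━━━━━━━━━━━━━━━━┓         
ding┃ CircuitBoard         ┃         
ding┠──────────────────────┨         
ding┃   0 1 2 3 4 5 6 7 8  ┃         
━━━━┃0  [.]                ┃         


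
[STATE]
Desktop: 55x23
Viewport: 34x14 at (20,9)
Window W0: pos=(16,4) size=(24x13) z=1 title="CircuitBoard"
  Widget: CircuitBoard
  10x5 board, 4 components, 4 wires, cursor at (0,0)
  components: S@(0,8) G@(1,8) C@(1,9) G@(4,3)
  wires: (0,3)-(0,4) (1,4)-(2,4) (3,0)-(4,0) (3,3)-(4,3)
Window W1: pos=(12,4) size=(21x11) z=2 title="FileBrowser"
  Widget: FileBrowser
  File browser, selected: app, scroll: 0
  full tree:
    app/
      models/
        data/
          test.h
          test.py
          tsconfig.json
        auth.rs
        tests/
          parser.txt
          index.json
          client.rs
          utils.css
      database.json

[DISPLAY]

abase.json  ┃      ┃              
            ┃    · ┃              
            ┃    │ ┃              
            ┃    · ┃              
            ┃      ┃              
━━━━━━━━━━━━┛·     ┃              
 │           │     ┃              
━━━━━━━━━━━━━━━━━━━┛              
                                  
                                  
                                  
                                  
                                  
                                  


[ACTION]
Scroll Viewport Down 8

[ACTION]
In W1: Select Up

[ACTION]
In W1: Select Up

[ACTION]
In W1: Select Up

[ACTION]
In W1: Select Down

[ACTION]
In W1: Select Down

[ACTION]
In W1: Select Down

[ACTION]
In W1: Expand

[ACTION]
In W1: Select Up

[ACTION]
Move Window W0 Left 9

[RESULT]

abase.json  ┃                     
            ┃                     
            ┃                     
            ┃                     
            ┃                     
━━━━━━━━━━━━┛                     
    │     ┃                       
━━━━━━━━━━┛                       
                                  
                                  
                                  
                                  
                                  
                                  


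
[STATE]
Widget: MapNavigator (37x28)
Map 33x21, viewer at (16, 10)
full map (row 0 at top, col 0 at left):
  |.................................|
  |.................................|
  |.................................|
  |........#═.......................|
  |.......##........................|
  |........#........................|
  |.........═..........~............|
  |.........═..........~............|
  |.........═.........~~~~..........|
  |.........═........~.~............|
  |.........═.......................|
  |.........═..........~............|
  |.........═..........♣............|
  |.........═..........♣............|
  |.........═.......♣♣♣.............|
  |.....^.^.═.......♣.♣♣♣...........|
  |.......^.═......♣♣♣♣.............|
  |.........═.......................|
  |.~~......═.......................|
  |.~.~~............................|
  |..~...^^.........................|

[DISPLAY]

                                     
                                     
                                     
                                     
  .................................  
  .................................  
  .................................  
  ........#═.......................  
  .......##........................  
  ........#........................  
  .........═..........~............  
  .........═..........~............  
  .........═.........~~~~..........  
  .........═........~.~............  
  .........═......@................  
  .........═..........~............  
  .........═..........♣............  
  .........═..........♣............  
  .........═.......♣♣♣.............  
  .....^.^.═.......♣.♣♣♣...........  
  .......^.═......♣♣♣♣.............  
  .........═.......................  
  .~~......═.......................  
  .~.~~............................  
  ..~...^^.........................  
                                     
                                     
                                     


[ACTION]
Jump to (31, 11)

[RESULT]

                                     
                                     
                                     
....................                 
....................                 
....................                 
....................                 
....................                 
....................                 
.......~............                 
.......~............                 
......~~~~..........                 
.....~.~............                 
....................                 
.......~..........@.                 
.......♣............                 
.......♣............                 
....♣♣♣.............                 
....♣.♣♣♣...........                 
...♣♣♣♣.............                 
....................                 
....................                 
....................                 
....................                 
                                     
                                     
                                     
                                     


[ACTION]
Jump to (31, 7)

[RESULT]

                                     
                                     
                                     
                                     
                                     
                                     
                                     
....................                 
....................                 
....................                 
....................                 
....................                 
....................                 
.......~............                 
.......~..........@.                 
......~~~~..........                 
.....~.~............                 
....................                 
.......~............                 
.......♣............                 
.......♣............                 
....♣♣♣.............                 
....♣.♣♣♣...........                 
...♣♣♣♣.............                 
....................                 
....................                 
....................                 
....................                 


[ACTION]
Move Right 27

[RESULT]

                                     
                                     
                                     
                                     
                                     
                                     
                                     
...................                  
...................                  
...................                  
...................                  
...................                  
...................                  
......~............                  
......~...........@                  
.....~~~~..........                  
....~.~............                  
...................                  
......~............                  
......♣............                  
......♣............                  
...♣♣♣.............                  
...♣.♣♣♣...........                  
..♣♣♣♣.............                  
...................                  
...................                  
...................                  
...................                  


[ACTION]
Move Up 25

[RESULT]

                                     
                                     
                                     
                                     
                                     
                                     
                                     
                                     
                                     
                                     
                                     
                                     
                                     
                                     
..................@                  
...................                  
...................                  
...................                  
...................                  
...................                  
......~............                  
......~............                  
.....~~~~..........                  
....~.~............                  
...................                  
......~............                  
......♣............                  
......♣............                  


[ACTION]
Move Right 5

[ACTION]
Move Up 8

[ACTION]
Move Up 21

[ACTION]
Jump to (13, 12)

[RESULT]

                                     
                                     
     ................................
     ................................
     ................................
     ........#═......................
     .......##.......................
     ........#.......................
     .........═..........~...........
     .........═..........~...........
     .........═.........~~~~.........
     .........═........~.~...........
     .........═......................
     .........═..........~...........
     .........═...@......♣...........
     .........═..........♣...........
     .........═.......♣♣♣............
     .....^.^.═.......♣.♣♣♣..........
     .......^.═......♣♣♣♣............
     .........═......................
     .~~......═......................
     .~.~~...........................
     ..~...^^........................
                                     
                                     
                                     
                                     
                                     


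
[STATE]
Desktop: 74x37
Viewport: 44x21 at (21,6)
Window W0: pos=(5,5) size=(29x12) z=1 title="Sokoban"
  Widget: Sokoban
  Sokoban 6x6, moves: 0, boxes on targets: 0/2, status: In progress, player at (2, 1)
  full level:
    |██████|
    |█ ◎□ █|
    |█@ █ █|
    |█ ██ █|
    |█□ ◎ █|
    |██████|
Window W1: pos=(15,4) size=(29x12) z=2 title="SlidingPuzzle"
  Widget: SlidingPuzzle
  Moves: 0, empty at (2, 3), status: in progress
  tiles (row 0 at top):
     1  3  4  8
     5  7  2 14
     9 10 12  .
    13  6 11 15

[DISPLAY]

──────────────────────┨                     
┬────┬────┬────┐      ┃                     
│  3 │  4 │  8 │      ┃                     
┼────┼────┼────┤      ┃                     
│  7 │  2 │ 14 │      ┃                     
┼────┼────┼────┤      ┃                     
│ 10 │ 12 │    │      ┃                     
┼────┼────┼────┤      ┃                     
│  6 │ 11 │ 15 │      ┃                     
━━━━━━━━━━━━━━━━━━━━━━┛                     
━━━━━━━━━━━━┛                               
                                            
                                            
                                            
                                            
                                            
                                            
                                            
                                            
                                            
                                            


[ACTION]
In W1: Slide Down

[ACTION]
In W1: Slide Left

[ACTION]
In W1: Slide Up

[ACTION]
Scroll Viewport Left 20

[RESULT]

    ┃ Sokoban ┠───────────────────────────┨ 
    ┠─────────┃┌────┬────┬────┬────┐      ┃ 
    ┃██████   ┃│  1 │  3 │  4 │  8 │      ┃ 
    ┃█ ◎□ █   ┃├────┼────┼────┼────┤      ┃ 
    ┃█@ █ █   ┃│  5 │  7 │  2 │ 14 │      ┃ 
    ┃█ ██ █   ┃├────┼────┼────┼────┤      ┃ 
    ┃█□ ◎ █   ┃│  9 │ 10 │ 12 │    │      ┃ 
    ┃██████   ┃├────┼────┼────┼────┤      ┃ 
    ┃Moves: 0 ┃│ 13 │  6 │ 11 │ 15 │      ┃ 
    ┃         ┗━━━━━━━━━━━━━━━━━━━━━━━━━━━┛ 
    ┗━━━━━━━━━━━━━━━━━━━━━━━━━━━┛           
                                            
                                            
                                            
                                            
                                            
                                            
                                            
                                            
                                            
                                            


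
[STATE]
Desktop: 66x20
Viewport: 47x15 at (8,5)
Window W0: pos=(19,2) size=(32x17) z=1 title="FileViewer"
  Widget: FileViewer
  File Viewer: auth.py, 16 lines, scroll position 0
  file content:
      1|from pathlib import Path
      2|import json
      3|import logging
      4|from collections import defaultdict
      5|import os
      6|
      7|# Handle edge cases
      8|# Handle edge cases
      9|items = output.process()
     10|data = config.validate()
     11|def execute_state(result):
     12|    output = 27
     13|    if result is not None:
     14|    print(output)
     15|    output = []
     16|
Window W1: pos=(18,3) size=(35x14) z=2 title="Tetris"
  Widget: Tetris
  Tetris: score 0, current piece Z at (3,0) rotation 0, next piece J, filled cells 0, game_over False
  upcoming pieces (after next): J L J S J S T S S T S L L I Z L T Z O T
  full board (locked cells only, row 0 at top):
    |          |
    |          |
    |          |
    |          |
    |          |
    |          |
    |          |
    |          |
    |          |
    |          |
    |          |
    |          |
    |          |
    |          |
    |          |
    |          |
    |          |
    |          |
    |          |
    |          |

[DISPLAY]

          ┠─────────────────────────────────┨  
          ┃          │Next:                 ┃  
          ┃          │█                     ┃  
          ┃          │███                   ┃  
          ┃          │                      ┃  
          ┃          │                      ┃  
          ┃          │                      ┃  
          ┃          │Score:                ┃  
          ┃          │0                     ┃  
          ┃          │                      ┃  
          ┃          │                      ┃  
          ┗━━━━━━━━━━━━━━━━━━━━━━━━━━━━━━━━━┛  
           ┃    if result is not None:   ▼┃    
           ┗━━━━━━━━━━━━━━━━━━━━━━━━━━━━━━┛    
                                               


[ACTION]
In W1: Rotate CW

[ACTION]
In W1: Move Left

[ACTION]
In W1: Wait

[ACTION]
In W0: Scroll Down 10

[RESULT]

          ┠─────────────────────────────────┨  
          ┃          │Next:                 ┃  
          ┃          │█                     ┃  
          ┃          │███                   ┃  
          ┃          │                      ┃  
          ┃          │                      ┃  
          ┃          │                      ┃  
          ┃          │Score:                ┃  
          ┃          │0                     ┃  
          ┃          │                      ┃  
          ┃          │                      ┃  
          ┗━━━━━━━━━━━━━━━━━━━━━━━━━━━━━━━━━┛  
           ┃                             ▼┃    
           ┗━━━━━━━━━━━━━━━━━━━━━━━━━━━━━━┛    
                                               


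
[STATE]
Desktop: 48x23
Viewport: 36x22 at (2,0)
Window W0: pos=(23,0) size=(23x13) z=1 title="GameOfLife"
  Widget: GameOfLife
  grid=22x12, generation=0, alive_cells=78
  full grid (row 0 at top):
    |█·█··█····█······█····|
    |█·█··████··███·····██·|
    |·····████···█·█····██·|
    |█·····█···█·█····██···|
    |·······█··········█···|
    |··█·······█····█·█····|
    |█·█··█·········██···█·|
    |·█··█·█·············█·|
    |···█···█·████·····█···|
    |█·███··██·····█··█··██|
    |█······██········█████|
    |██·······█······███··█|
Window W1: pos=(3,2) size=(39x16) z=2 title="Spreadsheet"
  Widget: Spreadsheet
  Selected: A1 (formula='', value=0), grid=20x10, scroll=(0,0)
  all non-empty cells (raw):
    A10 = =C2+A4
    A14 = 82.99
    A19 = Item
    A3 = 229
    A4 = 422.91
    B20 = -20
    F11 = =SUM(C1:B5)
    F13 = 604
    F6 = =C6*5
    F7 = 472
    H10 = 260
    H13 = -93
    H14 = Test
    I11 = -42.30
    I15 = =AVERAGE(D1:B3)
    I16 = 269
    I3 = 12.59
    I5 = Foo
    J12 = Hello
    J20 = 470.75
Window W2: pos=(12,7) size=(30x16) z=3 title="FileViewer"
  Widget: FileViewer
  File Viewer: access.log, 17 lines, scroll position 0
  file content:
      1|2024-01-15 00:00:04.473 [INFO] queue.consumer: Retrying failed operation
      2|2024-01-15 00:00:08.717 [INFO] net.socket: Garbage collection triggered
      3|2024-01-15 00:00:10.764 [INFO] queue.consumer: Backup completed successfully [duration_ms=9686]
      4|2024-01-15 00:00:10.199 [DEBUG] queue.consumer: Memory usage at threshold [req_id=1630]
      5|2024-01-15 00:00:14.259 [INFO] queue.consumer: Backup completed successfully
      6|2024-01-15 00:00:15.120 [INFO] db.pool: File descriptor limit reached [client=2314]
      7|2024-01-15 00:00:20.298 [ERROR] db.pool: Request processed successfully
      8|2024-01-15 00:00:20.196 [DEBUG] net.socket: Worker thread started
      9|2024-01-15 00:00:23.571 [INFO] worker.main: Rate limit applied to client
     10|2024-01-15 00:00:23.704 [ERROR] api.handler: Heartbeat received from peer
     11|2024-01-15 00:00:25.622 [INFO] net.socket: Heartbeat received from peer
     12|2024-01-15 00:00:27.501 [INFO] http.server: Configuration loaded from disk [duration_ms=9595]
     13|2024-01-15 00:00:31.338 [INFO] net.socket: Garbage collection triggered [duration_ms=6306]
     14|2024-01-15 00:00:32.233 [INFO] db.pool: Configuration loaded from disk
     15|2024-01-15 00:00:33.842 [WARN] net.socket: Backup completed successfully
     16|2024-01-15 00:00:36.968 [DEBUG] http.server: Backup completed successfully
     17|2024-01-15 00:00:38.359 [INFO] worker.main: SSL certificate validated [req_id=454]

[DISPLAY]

                     ┏━━━━━━━━━━━━━━
                     ┃ GameOfLife   
 ┏━━━━━━━━━━━━━━━━━━━━━━━━━━━━━━━━━━
 ┃ Spreadsheet                      
 ┠──────────────────────────────────
 ┃A1:                               
 ┃       A       B       C       D  
 ┃--------┏━━━━━━━━━━━━━━━━━━━━━━━━━
 ┃  1     ┃ FileViewer              
 ┃  2     ┠─────────────────────────
 ┃  3     ┃2024-01-15 00:00:04.473 [
 ┃  4   42┃2024-01-15 00:00:08.717 [
 ┃  5     ┃2024-01-15 00:00:10.764 [
 ┃  6     ┃2024-01-15 00:00:10.199 [
 ┃  7     ┃2024-01-15 00:00:14.259 [
 ┃  8     ┃2024-01-15 00:00:15.120 [
 ┃  9     ┃2024-01-15 00:00:20.298 [
 ┗━━━━━━━━┃2024-01-15 00:00:20.196 [
          ┃2024-01-15 00:00:23.571 [
          ┃2024-01-15 00:00:23.704 [
          ┃2024-01-15 00:00:25.622 [
          ┃2024-01-15 00:00:27.501 [


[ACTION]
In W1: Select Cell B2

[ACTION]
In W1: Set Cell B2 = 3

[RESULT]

                     ┏━━━━━━━━━━━━━━
                     ┃ GameOfLife   
 ┏━━━━━━━━━━━━━━━━━━━━━━━━━━━━━━━━━━
 ┃ Spreadsheet                      
 ┠──────────────────────────────────
 ┃B2: 3                             
 ┃       A       B       C       D  
 ┃--------┏━━━━━━━━━━━━━━━━━━━━━━━━━
 ┃  1     ┃ FileViewer              
 ┃  2     ┠─────────────────────────
 ┃  3     ┃2024-01-15 00:00:04.473 [
 ┃  4   42┃2024-01-15 00:00:08.717 [
 ┃  5     ┃2024-01-15 00:00:10.764 [
 ┃  6     ┃2024-01-15 00:00:10.199 [
 ┃  7     ┃2024-01-15 00:00:14.259 [
 ┃  8     ┃2024-01-15 00:00:15.120 [
 ┃  9     ┃2024-01-15 00:00:20.298 [
 ┗━━━━━━━━┃2024-01-15 00:00:20.196 [
          ┃2024-01-15 00:00:23.571 [
          ┃2024-01-15 00:00:23.704 [
          ┃2024-01-15 00:00:25.622 [
          ┃2024-01-15 00:00:27.501 [
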